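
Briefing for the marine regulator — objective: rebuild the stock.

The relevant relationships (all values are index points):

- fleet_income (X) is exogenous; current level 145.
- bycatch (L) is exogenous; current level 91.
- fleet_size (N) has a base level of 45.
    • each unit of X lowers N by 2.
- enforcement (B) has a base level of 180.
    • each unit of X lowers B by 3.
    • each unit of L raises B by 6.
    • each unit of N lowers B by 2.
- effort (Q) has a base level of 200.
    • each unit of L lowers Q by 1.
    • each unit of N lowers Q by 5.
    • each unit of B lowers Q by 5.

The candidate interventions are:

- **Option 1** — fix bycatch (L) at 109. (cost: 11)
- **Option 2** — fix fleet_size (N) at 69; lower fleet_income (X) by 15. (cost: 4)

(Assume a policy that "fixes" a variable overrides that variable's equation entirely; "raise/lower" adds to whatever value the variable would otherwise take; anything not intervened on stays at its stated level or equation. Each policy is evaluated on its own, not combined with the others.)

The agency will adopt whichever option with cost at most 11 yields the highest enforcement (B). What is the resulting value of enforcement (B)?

Option 1 (L := 109):
  X = 145
  L = 109
  N = 45 − 2·145 = -245
  B = 180 − 3·145 + 6·109 − 2·(-245) = 889
Option 2 (N := 69, X − 15):
  X = 145 − 15 = 130
  L = 91
  N = 69
  B = 180 − 3·130 + 6·91 − 2·69 = 198
Comparing — Option 1: B=889, Option 2: B=198. Highest is 889 (Option 1).

889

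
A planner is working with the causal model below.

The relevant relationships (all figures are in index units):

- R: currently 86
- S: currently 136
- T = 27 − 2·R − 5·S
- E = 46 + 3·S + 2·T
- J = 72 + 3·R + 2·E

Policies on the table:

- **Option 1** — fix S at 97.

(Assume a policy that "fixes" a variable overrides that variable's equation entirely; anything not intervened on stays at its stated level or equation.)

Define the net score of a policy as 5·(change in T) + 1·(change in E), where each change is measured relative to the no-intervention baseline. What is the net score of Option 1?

1248

Baseline:
  R = 86
  S = 136
  T = 27 − 2·86 − 5·136 = -825
  E = 46 + 3·136 + 2·(-825) = -1196
Option 1 (S := 97):
  R = 86
  S = 97
  T = 27 − 2·86 − 5·97 = -630
  E = 46 + 3·97 + 2·(-630) = -923
ΔT = -630 − (-825) = 195; ΔE = -923 − (-1196) = 273
Score = 5·195 + 1·273 = 1248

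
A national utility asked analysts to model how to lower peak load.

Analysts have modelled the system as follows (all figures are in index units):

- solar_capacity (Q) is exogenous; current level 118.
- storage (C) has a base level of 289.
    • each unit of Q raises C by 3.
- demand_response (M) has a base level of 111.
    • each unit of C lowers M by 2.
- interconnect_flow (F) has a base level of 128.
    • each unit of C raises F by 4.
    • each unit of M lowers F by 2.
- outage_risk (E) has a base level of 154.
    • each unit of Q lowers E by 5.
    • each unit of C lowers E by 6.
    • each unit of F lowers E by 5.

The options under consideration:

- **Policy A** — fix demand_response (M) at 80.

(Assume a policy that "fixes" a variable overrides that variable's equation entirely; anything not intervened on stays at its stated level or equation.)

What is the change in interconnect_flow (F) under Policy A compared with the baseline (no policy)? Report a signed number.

Baseline:
  Q = 118
  C = 289 + 3·118 = 643
  M = 111 − 2·643 = -1175
  F = 128 + 4·643 − 2·(-1175) = 5050
Policy A (M := 80):
  Q = 118
  C = 289 + 3·118 = 643
  M = 80
  F = 128 + 4·643 − 2·80 = 2540
Change in F: 2540 − 5050 = -2510

-2510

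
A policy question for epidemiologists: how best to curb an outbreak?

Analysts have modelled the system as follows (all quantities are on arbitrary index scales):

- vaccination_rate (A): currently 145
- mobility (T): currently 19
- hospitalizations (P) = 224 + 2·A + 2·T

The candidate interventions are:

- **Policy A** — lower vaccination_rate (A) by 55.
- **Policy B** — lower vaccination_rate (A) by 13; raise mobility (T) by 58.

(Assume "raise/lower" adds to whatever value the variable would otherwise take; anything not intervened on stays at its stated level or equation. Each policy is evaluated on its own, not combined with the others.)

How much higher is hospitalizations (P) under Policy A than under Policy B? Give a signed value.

Policy A (A − 55):
  A = 145 − 55 = 90
  T = 19
  P = 224 + 2·90 + 2·19 = 442
Policy B (A − 13, T + 58):
  A = 145 − 13 = 132
  T = 19 + 58 = 77
  P = 224 + 2·132 + 2·77 = 642
P: 442 − 642 = -200

-200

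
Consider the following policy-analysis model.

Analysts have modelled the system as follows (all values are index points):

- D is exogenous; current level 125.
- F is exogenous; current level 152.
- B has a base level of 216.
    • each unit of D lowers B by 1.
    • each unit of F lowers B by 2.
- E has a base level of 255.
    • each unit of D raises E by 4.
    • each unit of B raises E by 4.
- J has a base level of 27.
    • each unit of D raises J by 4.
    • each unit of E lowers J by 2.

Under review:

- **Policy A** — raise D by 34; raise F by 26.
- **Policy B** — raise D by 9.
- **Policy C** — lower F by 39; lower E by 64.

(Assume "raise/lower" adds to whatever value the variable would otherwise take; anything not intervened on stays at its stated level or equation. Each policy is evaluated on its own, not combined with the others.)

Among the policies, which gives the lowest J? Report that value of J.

225

Policy A (D + 34, F + 26):
  D = 125 + 34 = 159
  F = 152 + 26 = 178
  B = 216 − 159 − 2·178 = -299
  E = 255 + 4·159 + 4·(-299) = -305
  J = 27 + 4·159 − 2·(-305) = 1273
Policy B (D + 9):
  D = 125 + 9 = 134
  F = 152
  B = 216 − 134 − 2·152 = -222
  E = 255 + 4·134 + 4·(-222) = -97
  J = 27 + 4·134 − 2·(-97) = 757
Policy C (F − 39, E − 64):
  D = 125
  F = 152 − 39 = 113
  B = 216 − 125 − 2·113 = -135
  E = 255 + 4·125 + 4·(-135) (−64 from intervention) = 151
  J = 27 + 4·125 − 2·151 = 225
Comparing — Policy A: J=1273, Policy B: J=757, Policy C: J=225. Lowest is 225 (Policy C).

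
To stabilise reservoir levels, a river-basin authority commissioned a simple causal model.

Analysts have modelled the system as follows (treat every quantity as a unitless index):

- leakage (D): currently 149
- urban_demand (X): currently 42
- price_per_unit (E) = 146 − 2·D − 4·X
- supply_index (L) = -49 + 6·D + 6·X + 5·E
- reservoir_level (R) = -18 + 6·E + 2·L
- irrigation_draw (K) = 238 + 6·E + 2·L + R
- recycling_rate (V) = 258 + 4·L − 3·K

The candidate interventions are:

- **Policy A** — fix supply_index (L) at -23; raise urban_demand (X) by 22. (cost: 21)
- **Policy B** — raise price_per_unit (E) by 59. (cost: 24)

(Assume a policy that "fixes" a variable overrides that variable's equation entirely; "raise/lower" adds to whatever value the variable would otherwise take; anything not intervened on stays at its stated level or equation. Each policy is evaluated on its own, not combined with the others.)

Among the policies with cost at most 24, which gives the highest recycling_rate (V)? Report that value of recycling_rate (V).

14470

Policy A (L := -23, X + 22):
  D = 149
  X = 42 + 22 = 64
  E = 146 − 2·149 − 4·64 = -408
  L = -23
  R = -18 + 6·(-408) + 2·(-23) = -2512
  K = 238 + 6·(-408) + 2·(-23) + (-2512) = -4768
  V = 258 + 4·(-23) − 3·(-4768) = 14470
Policy B (E + 59):
  D = 149
  X = 42
  E = 146 − 2·149 − 4·42 (+59 from intervention) = -261
  L = -49 + 6·149 + 6·42 + 5·(-261) = -208
  R = -18 + 6·(-261) + 2·(-208) = -2000
  K = 238 + 6·(-261) + 2·(-208) + (-2000) = -3744
  V = 258 + 4·(-208) − 3·(-3744) = 10658
Comparing — Policy A: V=14470, Policy B: V=10658. Highest is 14470 (Policy A).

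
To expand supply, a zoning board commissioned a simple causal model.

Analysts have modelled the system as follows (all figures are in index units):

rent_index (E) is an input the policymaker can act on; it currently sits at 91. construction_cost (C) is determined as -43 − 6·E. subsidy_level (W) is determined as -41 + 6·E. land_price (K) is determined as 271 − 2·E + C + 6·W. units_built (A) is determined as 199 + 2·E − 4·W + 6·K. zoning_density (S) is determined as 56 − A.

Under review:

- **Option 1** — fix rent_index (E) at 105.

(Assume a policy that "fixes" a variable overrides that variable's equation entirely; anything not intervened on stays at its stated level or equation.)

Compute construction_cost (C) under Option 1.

-673

Option 1 (E := 105):
  E = 105
  C = -43 − 6·105 = -673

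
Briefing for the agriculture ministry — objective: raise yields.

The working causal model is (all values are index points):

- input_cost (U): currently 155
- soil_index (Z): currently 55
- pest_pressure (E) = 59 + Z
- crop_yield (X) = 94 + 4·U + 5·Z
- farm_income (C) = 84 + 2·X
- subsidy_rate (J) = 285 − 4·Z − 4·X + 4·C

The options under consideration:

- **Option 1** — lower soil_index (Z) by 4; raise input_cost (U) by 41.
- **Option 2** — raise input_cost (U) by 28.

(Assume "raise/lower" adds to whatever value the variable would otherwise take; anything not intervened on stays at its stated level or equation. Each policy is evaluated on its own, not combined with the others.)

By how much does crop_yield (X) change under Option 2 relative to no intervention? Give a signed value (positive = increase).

112

Baseline:
  U = 155
  Z = 55
  X = 94 + 4·155 + 5·55 = 989
Option 2 (U + 28):
  U = 155 + 28 = 183
  Z = 55
  X = 94 + 4·183 + 5·55 = 1101
Change in X: 1101 − 989 = 112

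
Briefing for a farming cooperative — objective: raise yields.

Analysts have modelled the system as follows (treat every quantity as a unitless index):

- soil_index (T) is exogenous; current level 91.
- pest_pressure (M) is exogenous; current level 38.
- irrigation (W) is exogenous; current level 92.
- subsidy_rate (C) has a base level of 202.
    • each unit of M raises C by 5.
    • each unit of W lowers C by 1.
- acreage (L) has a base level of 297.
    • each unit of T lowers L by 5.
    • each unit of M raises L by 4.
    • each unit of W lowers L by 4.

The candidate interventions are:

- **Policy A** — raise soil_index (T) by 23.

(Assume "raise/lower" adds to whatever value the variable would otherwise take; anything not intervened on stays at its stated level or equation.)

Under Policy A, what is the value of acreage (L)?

Policy A (T + 23):
  T = 91 + 23 = 114
  M = 38
  W = 92
  L = 297 − 5·114 + 4·38 − 4·92 = -489

-489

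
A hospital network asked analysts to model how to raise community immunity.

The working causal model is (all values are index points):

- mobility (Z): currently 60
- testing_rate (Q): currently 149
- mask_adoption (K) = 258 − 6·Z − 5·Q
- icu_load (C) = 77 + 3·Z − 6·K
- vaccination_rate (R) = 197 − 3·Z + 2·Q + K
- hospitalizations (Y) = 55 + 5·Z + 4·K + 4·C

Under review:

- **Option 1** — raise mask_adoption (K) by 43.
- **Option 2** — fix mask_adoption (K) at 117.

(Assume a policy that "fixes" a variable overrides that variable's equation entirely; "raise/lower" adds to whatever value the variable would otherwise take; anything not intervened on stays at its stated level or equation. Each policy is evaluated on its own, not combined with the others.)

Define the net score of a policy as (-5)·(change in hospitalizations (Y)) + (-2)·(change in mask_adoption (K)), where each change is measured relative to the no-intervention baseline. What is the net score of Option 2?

94472

Baseline:
  Z = 60
  Q = 149
  K = 258 − 6·60 − 5·149 = -847
  C = 77 + 3·60 − 6·(-847) = 5339
  Y = 55 + 5·60 + 4·(-847) + 4·5339 = 18323
Option 2 (K := 117):
  Z = 60
  Q = 149
  K = 117
  C = 77 + 3·60 − 6·117 = -445
  Y = 55 + 5·60 + 4·117 + 4·(-445) = -957
ΔY = -957 − 18323 = -19280; ΔK = 117 − (-847) = 964
Score = (-5)·(-19280) + (-2)·964 = 94472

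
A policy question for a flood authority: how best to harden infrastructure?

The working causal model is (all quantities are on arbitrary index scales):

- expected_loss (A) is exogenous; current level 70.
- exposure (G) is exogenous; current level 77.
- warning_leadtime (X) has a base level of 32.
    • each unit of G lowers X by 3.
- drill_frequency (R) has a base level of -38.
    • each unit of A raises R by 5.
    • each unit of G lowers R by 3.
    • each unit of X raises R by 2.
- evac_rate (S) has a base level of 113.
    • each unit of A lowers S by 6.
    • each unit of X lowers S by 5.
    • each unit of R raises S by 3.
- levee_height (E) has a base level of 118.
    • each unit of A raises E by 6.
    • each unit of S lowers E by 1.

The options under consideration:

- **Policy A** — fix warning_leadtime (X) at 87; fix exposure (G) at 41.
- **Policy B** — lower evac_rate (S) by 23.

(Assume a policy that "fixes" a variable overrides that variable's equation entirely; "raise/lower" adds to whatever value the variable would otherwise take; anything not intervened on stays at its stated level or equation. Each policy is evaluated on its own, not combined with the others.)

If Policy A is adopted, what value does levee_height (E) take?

Policy A (X := 87, G := 41):
  A = 70
  G = 41
  X = 87
  R = -38 + 5·70 − 3·41 + 2·87 = 363
  S = 113 − 6·70 − 5·87 + 3·363 = 347
  E = 118 + 6·70 − 347 = 191

191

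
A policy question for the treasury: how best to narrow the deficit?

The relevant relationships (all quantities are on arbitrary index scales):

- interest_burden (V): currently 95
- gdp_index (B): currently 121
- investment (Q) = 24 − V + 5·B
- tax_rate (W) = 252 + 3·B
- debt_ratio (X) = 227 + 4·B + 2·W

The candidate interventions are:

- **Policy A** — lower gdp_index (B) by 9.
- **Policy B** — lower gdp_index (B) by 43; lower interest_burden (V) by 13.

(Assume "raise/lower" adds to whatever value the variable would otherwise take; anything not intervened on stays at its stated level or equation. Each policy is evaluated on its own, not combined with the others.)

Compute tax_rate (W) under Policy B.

Policy B (B − 43, V − 13):
  B = 121 − 43 = 78
  W = 252 + 3·78 = 486

486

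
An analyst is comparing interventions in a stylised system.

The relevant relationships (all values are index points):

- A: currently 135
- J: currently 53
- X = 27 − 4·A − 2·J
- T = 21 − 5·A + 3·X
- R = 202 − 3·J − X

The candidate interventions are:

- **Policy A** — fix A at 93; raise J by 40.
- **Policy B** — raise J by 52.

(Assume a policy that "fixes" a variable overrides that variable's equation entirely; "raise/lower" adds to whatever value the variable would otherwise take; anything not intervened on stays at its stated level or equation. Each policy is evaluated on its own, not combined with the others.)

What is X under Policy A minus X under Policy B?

192

Policy A (A := 93, J + 40):
  A = 93
  J = 53 + 40 = 93
  X = 27 − 4·93 − 2·93 = -531
Policy B (J + 52):
  A = 135
  J = 53 + 52 = 105
  X = 27 − 4·135 − 2·105 = -723
X: -531 − (-723) = 192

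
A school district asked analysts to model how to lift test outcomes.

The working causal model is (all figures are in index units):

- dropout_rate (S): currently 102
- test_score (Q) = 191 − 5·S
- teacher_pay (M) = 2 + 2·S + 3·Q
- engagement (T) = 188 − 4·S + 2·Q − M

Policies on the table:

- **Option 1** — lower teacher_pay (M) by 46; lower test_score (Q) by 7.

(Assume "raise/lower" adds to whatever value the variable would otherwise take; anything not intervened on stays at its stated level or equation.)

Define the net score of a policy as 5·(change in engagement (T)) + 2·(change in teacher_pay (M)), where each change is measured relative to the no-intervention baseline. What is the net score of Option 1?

131

Baseline:
  S = 102
  Q = 191 − 5·102 = -319
  M = 2 + 2·102 + 3·(-319) = -751
  T = 188 − 4·102 + 2·(-319) − (-751) = -107
Option 1 (M − 46, Q − 7):
  S = 102
  Q = 191 − 5·102 (−7 from intervention) = -326
  M = 2 + 2·102 + 3·(-326) (−46 from intervention) = -818
  T = 188 − 4·102 + 2·(-326) − (-818) = -54
ΔT = -54 − (-107) = 53; ΔM = -818 − (-751) = -67
Score = 5·53 + 2·(-67) = 131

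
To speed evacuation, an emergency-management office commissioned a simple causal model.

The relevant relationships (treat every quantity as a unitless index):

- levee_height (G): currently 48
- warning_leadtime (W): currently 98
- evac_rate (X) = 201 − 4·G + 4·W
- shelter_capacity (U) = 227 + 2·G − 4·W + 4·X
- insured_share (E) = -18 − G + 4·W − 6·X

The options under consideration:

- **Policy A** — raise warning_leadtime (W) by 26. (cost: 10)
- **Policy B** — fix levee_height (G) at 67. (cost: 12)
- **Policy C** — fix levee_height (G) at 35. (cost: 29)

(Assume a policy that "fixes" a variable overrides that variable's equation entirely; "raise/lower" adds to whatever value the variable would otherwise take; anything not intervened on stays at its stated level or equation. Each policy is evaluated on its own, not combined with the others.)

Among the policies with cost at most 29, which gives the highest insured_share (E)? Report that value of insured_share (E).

-1643

Policy A (W + 26):
  G = 48
  W = 98 + 26 = 124
  X = 201 − 4·48 + 4·124 = 505
  E = -18 − 48 + 4·124 − 6·505 = -2600
Policy B (G := 67):
  G = 67
  W = 98
  X = 201 − 4·67 + 4·98 = 325
  E = -18 − 67 + 4·98 − 6·325 = -1643
Policy C (G := 35):
  G = 35
  W = 98
  X = 201 − 4·35 + 4·98 = 453
  E = -18 − 35 + 4·98 − 6·453 = -2379
Comparing — Policy A: E=-2600, Policy B: E=-1643, Policy C: E=-2379. Highest is -1643 (Policy B).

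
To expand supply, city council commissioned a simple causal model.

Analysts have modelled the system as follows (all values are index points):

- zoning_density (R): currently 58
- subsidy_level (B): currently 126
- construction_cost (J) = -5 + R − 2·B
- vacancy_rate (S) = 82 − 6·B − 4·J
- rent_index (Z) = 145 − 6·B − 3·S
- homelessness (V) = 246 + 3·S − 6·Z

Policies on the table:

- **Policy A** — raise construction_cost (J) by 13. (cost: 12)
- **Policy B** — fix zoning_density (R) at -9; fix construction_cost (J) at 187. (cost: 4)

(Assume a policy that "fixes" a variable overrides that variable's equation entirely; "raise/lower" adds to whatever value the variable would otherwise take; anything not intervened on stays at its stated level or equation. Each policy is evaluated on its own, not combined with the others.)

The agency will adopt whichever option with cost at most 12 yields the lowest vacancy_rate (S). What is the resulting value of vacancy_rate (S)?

-1422

Policy A (J + 13):
  R = 58
  B = 126
  J = -5 + 58 − 2·126 (+13 from intervention) = -186
  S = 82 − 6·126 − 4·(-186) = 70
Policy B (R := -9, J := 187):
  R = -9
  B = 126
  J = 187
  S = 82 − 6·126 − 4·187 = -1422
Comparing — Policy A: S=70, Policy B: S=-1422. Lowest is -1422 (Policy B).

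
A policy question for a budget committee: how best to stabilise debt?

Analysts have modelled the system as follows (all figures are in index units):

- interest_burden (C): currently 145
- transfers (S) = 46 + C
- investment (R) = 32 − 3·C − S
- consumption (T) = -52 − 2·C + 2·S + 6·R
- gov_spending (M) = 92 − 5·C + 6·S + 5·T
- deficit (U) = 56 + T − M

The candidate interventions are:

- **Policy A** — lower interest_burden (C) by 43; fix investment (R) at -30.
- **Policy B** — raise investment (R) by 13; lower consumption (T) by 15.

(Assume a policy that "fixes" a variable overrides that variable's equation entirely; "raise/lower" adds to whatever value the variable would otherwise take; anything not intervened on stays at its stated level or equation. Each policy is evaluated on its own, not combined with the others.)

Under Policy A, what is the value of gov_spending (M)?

Policy A (C − 43, R := -30):
  C = 145 − 43 = 102
  S = 46 + 102 = 148
  R = -30
  T = -52 − 2·102 + 2·148 + 6·(-30) = -140
  M = 92 − 5·102 + 6·148 + 5·(-140) = -230

-230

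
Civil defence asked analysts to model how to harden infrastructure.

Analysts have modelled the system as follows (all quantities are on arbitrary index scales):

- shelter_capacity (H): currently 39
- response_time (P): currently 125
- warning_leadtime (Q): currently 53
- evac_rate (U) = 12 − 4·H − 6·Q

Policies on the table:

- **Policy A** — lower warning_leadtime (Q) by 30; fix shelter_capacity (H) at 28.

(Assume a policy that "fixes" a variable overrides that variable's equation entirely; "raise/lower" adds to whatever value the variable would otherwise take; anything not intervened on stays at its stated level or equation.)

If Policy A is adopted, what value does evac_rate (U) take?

Policy A (Q − 30, H := 28):
  H = 28
  Q = 53 − 30 = 23
  U = 12 − 4·28 − 6·23 = -238

-238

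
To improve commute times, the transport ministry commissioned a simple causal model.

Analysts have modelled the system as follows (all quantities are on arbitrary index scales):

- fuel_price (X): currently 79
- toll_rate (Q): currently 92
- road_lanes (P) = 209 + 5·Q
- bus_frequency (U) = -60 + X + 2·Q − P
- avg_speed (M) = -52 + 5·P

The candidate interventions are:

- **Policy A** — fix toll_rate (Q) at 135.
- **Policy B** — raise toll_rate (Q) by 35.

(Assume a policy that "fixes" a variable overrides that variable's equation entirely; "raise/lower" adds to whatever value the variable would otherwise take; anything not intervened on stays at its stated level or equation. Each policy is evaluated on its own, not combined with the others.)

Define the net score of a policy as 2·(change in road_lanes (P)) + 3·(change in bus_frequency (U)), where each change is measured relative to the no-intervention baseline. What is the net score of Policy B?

Baseline:
  X = 79
  Q = 92
  P = 209 + 5·92 = 669
  U = -60 + 79 + 2·92 − 669 = -466
Policy B (Q + 35):
  X = 79
  Q = 92 + 35 = 127
  P = 209 + 5·127 = 844
  U = -60 + 79 + 2·127 − 844 = -571
ΔP = 844 − 669 = 175; ΔU = -571 − (-466) = -105
Score = 2·175 + 3·(-105) = 35

35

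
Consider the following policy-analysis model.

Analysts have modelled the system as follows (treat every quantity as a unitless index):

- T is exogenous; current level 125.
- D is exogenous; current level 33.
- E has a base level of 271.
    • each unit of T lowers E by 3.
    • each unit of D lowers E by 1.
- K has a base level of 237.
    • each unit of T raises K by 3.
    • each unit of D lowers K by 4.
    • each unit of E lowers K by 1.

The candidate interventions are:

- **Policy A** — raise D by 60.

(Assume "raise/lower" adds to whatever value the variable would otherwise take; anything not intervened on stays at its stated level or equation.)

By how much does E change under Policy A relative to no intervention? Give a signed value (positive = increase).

-60

Baseline:
  T = 125
  D = 33
  E = 271 − 3·125 − 33 = -137
Policy A (D + 60):
  T = 125
  D = 33 + 60 = 93
  E = 271 − 3·125 − 93 = -197
Change in E: -197 − (-137) = -60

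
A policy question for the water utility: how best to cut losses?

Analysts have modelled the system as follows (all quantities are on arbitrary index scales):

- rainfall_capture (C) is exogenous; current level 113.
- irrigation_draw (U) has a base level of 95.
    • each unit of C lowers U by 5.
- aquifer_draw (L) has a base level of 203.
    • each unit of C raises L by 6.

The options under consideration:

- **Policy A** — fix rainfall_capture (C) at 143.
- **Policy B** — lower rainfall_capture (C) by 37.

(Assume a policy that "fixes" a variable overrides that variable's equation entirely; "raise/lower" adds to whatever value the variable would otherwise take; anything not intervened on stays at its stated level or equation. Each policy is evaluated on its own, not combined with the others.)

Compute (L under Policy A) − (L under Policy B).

402

Policy A (C := 143):
  C = 143
  L = 203 + 6·143 = 1061
Policy B (C − 37):
  C = 113 − 37 = 76
  L = 203 + 6·76 = 659
L: 1061 − 659 = 402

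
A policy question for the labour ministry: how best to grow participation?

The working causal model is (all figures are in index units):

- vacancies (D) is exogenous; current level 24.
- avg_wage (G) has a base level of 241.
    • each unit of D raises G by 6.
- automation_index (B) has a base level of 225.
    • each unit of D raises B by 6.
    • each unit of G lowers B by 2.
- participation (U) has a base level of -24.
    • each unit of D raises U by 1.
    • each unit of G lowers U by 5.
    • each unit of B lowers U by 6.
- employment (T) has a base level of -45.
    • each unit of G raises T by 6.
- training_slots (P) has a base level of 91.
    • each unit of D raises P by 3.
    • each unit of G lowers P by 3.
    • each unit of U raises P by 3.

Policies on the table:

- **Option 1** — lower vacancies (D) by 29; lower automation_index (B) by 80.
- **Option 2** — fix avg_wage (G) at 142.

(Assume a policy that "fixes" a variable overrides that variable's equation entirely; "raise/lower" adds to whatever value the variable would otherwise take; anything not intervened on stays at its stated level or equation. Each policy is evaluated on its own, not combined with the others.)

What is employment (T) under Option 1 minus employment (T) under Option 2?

Option 1 (D − 29, B − 80):
  D = 24 − 29 = -5
  G = 241 + 6·(-5) = 211
  T = -45 + 6·211 = 1221
Option 2 (G := 142):
  D = 24
  G = 142
  T = -45 + 6·142 = 807
T: 1221 − 807 = 414

414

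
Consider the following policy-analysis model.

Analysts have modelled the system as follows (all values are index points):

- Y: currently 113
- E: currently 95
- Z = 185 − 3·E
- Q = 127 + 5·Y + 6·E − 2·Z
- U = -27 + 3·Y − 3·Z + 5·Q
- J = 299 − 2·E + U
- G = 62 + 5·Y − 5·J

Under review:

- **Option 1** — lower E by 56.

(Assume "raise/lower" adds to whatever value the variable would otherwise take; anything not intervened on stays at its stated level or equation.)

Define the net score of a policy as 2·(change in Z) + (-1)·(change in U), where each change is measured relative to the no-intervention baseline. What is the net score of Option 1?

4200

Baseline:
  Y = 113
  E = 95
  Z = 185 − 3·95 = -100
  Q = 127 + 5·113 + 6·95 − 2·(-100) = 1462
  U = -27 + 3·113 − 3·(-100) + 5·1462 = 7922
Option 1 (E − 56):
  Y = 113
  E = 95 − 56 = 39
  Z = 185 − 3·39 = 68
  Q = 127 + 5·113 + 6·39 − 2·68 = 790
  U = -27 + 3·113 − 3·68 + 5·790 = 4058
ΔZ = 68 − (-100) = 168; ΔU = 4058 − 7922 = -3864
Score = 2·168 + (-1)·(-3864) = 4200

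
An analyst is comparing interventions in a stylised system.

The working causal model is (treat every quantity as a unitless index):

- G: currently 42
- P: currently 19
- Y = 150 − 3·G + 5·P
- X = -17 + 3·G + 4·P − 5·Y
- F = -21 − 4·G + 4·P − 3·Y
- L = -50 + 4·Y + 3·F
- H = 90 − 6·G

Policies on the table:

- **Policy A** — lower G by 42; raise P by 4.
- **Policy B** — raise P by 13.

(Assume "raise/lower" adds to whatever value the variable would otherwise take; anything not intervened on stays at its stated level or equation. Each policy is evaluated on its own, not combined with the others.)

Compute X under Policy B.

-683

Policy B (P + 13):
  G = 42
  P = 19 + 13 = 32
  Y = 150 − 3·42 + 5·32 = 184
  X = -17 + 3·42 + 4·32 − 5·184 = -683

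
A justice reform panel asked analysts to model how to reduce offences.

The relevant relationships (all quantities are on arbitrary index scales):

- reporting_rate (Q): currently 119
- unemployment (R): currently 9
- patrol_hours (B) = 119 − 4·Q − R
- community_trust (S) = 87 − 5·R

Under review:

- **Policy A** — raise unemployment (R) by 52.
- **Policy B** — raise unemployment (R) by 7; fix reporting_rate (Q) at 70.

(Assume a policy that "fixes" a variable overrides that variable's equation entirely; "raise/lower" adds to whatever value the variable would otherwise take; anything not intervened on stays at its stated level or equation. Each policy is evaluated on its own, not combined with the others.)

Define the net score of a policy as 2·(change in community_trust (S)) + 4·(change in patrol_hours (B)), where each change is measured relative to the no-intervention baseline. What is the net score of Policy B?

Baseline:
  Q = 119
  R = 9
  B = 119 − 4·119 − 9 = -366
  S = 87 − 5·9 = 42
Policy B (R + 7, Q := 70):
  Q = 70
  R = 9 + 7 = 16
  B = 119 − 4·70 − 16 = -177
  S = 87 − 5·16 = 7
ΔS = 7 − 42 = -35; ΔB = -177 − (-366) = 189
Score = 2·(-35) + 4·189 = 686

686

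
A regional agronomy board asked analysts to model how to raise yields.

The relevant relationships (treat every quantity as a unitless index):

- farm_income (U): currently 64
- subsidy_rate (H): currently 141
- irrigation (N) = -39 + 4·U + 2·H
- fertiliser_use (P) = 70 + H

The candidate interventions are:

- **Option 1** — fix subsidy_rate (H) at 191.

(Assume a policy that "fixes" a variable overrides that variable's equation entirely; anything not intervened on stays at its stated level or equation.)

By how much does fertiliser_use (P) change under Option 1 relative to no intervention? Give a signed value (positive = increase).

Baseline:
  H = 141
  P = 70 + 141 = 211
Option 1 (H := 191):
  H = 191
  P = 70 + 191 = 261
Change in P: 261 − 211 = 50

50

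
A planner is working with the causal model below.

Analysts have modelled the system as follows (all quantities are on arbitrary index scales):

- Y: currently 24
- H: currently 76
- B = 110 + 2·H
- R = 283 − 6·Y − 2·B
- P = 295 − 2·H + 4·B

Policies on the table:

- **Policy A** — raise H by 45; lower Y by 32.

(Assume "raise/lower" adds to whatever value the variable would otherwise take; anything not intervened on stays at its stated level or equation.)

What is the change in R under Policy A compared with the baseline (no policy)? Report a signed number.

12

Baseline:
  Y = 24
  H = 76
  B = 110 + 2·76 = 262
  R = 283 − 6·24 − 2·262 = -385
Policy A (H + 45, Y − 32):
  Y = 24 − 32 = -8
  H = 76 + 45 = 121
  B = 110 + 2·121 = 352
  R = 283 − 6·(-8) − 2·352 = -373
Change in R: -373 − (-385) = 12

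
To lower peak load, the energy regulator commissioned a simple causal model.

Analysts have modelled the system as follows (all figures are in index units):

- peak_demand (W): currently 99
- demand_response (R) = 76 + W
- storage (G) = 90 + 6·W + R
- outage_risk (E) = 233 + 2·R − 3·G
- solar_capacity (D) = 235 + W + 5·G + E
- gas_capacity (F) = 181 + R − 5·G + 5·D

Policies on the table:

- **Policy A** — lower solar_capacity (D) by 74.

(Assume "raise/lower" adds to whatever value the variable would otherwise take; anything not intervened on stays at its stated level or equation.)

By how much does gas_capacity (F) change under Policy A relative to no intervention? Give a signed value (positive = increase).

-370

Baseline:
  W = 99
  R = 76 + 99 = 175
  G = 90 + 6·99 + 175 = 859
  E = 233 + 2·175 − 3·859 = -1994
  D = 235 + 99 + 5·859 + (-1994) = 2635
  F = 181 + 175 − 5·859 + 5·2635 = 9236
Policy A (D − 74):
  W = 99
  R = 76 + 99 = 175
  G = 90 + 6·99 + 175 = 859
  E = 233 + 2·175 − 3·859 = -1994
  D = 235 + 99 + 5·859 + (-1994) (−74 from intervention) = 2561
  F = 181 + 175 − 5·859 + 5·2561 = 8866
Change in F: 8866 − 9236 = -370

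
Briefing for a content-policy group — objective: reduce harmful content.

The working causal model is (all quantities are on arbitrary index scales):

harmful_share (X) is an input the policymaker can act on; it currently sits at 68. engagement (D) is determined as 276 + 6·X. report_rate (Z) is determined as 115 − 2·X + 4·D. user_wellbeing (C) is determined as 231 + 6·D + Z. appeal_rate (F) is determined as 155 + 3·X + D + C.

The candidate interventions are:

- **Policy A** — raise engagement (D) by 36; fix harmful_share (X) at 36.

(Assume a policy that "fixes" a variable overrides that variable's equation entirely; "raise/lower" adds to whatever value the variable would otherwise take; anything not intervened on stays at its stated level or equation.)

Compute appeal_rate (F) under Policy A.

6345

Policy A (D + 36, X := 36):
  X = 36
  D = 276 + 6·36 (+36 from intervention) = 528
  Z = 115 − 2·36 + 4·528 = 2155
  C = 231 + 6·528 + 2155 = 5554
  F = 155 + 3·36 + 528 + 5554 = 6345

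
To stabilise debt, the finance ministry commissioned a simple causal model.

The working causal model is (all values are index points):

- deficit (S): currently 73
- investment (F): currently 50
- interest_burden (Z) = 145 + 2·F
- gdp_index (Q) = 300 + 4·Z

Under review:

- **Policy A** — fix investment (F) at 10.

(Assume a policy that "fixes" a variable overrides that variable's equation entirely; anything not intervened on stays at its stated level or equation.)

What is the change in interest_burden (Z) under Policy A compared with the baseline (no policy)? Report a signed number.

Baseline:
  F = 50
  Z = 145 + 2·50 = 245
Policy A (F := 10):
  F = 10
  Z = 145 + 2·10 = 165
Change in Z: 165 − 245 = -80

-80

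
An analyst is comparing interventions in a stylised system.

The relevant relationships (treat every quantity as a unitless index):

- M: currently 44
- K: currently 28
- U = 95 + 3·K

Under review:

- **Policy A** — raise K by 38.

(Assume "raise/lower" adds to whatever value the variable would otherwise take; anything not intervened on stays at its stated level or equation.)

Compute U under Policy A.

293

Policy A (K + 38):
  K = 28 + 38 = 66
  U = 95 + 3·66 = 293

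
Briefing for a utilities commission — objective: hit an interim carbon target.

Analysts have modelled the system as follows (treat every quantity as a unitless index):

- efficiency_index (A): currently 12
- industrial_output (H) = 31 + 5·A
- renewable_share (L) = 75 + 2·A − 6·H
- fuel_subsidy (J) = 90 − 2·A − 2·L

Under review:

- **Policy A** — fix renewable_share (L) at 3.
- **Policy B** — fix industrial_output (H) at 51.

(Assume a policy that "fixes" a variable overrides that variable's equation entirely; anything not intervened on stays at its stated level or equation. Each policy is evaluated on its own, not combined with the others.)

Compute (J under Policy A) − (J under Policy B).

Policy A (L := 3):
  A = 12
  H = 31 + 5·12 = 91
  L = 3
  J = 90 − 2·12 − 2·3 = 60
Policy B (H := 51):
  A = 12
  H = 51
  L = 75 + 2·12 − 6·51 = -207
  J = 90 − 2·12 − 2·(-207) = 480
J: 60 − 480 = -420

-420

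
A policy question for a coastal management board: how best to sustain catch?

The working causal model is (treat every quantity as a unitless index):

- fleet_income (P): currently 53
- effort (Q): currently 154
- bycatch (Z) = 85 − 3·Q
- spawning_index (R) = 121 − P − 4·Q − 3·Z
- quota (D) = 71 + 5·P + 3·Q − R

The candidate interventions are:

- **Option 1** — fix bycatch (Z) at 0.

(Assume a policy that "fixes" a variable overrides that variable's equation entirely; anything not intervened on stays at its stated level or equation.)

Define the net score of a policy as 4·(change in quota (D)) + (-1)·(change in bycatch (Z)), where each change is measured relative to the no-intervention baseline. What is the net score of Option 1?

4147

Baseline:
  P = 53
  Q = 154
  Z = 85 − 3·154 = -377
  R = 121 − 53 − 4·154 − 3·(-377) = 583
  D = 71 + 5·53 + 3·154 − 583 = 215
Option 1 (Z := 0):
  P = 53
  Q = 154
  Z = 0
  R = 121 − 53 − 4·154 − 3·0 = -548
  D = 71 + 5·53 + 3·154 − (-548) = 1346
ΔD = 1346 − 215 = 1131; ΔZ = 0 − (-377) = 377
Score = 4·1131 + (-1)·377 = 4147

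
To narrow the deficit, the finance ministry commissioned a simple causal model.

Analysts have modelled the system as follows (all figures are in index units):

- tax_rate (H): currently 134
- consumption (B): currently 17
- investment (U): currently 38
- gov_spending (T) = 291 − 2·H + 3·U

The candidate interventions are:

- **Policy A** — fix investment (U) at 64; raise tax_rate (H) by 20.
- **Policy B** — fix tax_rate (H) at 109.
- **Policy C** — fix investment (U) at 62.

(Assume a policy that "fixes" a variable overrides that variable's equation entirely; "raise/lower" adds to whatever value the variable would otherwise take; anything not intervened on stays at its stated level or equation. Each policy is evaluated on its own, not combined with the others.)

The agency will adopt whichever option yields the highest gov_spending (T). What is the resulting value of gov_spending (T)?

209

Policy A (U := 64, H + 20):
  H = 134 + 20 = 154
  U = 64
  T = 291 − 2·154 + 3·64 = 175
Policy B (H := 109):
  H = 109
  U = 38
  T = 291 − 2·109 + 3·38 = 187
Policy C (U := 62):
  H = 134
  U = 62
  T = 291 − 2·134 + 3·62 = 209
Comparing — Policy A: T=175, Policy B: T=187, Policy C: T=209. Highest is 209 (Policy C).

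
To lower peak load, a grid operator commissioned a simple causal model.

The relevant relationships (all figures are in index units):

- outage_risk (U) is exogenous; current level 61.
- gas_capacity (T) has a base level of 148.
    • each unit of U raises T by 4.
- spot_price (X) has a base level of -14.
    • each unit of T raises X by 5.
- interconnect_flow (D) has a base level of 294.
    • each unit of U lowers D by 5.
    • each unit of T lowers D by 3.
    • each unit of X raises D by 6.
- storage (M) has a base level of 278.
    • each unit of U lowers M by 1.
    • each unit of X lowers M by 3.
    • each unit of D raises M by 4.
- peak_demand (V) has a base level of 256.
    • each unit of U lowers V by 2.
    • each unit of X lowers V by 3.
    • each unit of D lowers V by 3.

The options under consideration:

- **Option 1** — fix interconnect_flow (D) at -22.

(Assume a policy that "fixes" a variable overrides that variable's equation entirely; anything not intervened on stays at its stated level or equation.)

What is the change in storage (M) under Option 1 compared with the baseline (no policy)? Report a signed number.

-42044

Baseline:
  U = 61
  T = 148 + 4·61 = 392
  X = -14 + 5·392 = 1946
  D = 294 − 5·61 − 3·392 + 6·1946 = 10489
  M = 278 − 61 − 3·1946 + 4·10489 = 36335
Option 1 (D := -22):
  U = 61
  T = 148 + 4·61 = 392
  X = -14 + 5·392 = 1946
  D = -22
  M = 278 − 61 − 3·1946 + 4·(-22) = -5709
Change in M: -5709 − 36335 = -42044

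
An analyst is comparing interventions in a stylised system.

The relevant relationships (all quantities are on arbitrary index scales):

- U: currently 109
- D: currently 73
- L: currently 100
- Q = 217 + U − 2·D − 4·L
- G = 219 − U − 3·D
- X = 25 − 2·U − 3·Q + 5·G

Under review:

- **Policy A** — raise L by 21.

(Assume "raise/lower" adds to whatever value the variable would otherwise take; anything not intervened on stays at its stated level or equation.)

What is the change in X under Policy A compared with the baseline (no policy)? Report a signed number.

Baseline:
  U = 109
  D = 73
  L = 100
  Q = 217 + 109 − 2·73 − 4·100 = -220
  G = 219 − 109 − 3·73 = -109
  X = 25 − 2·109 − 3·(-220) + 5·(-109) = -78
Policy A (L + 21):
  U = 109
  D = 73
  L = 100 + 21 = 121
  Q = 217 + 109 − 2·73 − 4·121 = -304
  G = 219 − 109 − 3·73 = -109
  X = 25 − 2·109 − 3·(-304) + 5·(-109) = 174
Change in X: 174 − (-78) = 252

252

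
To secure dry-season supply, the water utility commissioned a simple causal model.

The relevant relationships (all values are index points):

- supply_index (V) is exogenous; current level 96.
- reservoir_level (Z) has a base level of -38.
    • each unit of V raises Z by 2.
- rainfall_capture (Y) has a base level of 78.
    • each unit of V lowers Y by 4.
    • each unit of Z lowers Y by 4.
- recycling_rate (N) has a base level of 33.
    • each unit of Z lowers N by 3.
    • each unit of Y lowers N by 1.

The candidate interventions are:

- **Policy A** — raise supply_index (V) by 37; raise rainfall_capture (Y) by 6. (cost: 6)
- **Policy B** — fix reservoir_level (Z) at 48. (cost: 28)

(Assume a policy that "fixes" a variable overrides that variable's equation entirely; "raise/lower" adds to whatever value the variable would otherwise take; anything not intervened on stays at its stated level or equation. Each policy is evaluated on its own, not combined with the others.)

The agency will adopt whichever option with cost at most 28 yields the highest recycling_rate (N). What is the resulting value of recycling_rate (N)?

Policy A (V + 37, Y + 6):
  V = 96 + 37 = 133
  Z = -38 + 2·133 = 228
  Y = 78 − 4·133 − 4·228 (+6 from intervention) = -1360
  N = 33 − 3·228 − (-1360) = 709
Policy B (Z := 48):
  V = 96
  Z = 48
  Y = 78 − 4·96 − 4·48 = -498
  N = 33 − 3·48 − (-498) = 387
Comparing — Policy A: N=709, Policy B: N=387. Highest is 709 (Policy A).

709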